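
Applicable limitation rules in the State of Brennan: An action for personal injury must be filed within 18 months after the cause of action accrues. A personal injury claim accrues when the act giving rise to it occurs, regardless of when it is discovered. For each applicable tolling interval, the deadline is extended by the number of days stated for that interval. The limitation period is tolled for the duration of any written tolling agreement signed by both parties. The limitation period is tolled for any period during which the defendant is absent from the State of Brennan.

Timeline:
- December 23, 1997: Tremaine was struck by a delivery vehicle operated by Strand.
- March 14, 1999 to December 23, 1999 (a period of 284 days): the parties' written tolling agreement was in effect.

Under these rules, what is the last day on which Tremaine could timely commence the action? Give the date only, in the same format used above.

April 2, 2000

The limitation period began to run on December 23, 1997.
18 months from December 23, 1997 is June 23, 1999.
The period was tolled for 284 days by the written tolling agreement (March 14, 1999 to December 23, 1999), pushing the deadline to April 2, 2000.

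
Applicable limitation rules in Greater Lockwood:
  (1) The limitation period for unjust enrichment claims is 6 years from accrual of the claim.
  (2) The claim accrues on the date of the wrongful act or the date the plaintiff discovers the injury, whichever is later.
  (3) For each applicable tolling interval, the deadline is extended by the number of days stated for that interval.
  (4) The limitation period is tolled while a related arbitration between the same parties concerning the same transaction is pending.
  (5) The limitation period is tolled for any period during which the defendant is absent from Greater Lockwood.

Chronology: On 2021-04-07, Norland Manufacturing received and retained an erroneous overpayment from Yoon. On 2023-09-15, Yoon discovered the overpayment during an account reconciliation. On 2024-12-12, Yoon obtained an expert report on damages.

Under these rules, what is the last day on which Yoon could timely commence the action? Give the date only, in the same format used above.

2029-09-15

The claim accrued on 2023-09-15 — the later of the 2021-04-07 act and the 2023-09-15 discovery.
The untolled deadline — 6 years after 2023-09-15 — is 2029-09-15.
None of the other events listed affects the running of the period under the stated rules.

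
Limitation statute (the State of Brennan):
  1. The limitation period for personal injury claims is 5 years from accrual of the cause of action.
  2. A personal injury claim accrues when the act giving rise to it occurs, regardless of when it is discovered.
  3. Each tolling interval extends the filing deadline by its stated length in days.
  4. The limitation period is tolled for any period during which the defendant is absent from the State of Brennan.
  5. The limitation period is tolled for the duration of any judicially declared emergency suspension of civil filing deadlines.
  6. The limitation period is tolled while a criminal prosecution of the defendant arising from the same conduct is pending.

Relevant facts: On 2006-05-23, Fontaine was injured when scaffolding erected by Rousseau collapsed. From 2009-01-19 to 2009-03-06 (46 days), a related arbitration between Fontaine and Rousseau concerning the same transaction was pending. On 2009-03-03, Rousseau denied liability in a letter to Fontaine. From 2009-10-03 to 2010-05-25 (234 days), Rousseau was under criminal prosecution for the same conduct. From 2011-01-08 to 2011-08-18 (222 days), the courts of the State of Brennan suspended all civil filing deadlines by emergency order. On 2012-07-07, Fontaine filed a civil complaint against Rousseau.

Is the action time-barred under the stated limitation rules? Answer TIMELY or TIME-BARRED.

TIMELY

The claim accrued on 2006-05-23, when the wrongful act occurred.
The untolled deadline — 5 years after 2006-05-23 — is 2011-05-23.
Because the pending criminal prosecution ran from 2009-10-03 to 2010-05-25, the deadline is extended by 234 days to 2012-01-12.
The emergency suspension of filing deadlines from 2011-01-08 to 2011-08-18 tolled the period for 222 days, extending the deadline to 2012-08-21.
Although a pending arbitration ran from 2009-01-19 to 2009-03-06, the stated rules do not make that a tolling event, so it is disregarded.
None of the other events listed affects the running of the period under the stated rules.
Fontaine filed on 2012-07-07, before the 2012-08-21 deadline, so the action is timely.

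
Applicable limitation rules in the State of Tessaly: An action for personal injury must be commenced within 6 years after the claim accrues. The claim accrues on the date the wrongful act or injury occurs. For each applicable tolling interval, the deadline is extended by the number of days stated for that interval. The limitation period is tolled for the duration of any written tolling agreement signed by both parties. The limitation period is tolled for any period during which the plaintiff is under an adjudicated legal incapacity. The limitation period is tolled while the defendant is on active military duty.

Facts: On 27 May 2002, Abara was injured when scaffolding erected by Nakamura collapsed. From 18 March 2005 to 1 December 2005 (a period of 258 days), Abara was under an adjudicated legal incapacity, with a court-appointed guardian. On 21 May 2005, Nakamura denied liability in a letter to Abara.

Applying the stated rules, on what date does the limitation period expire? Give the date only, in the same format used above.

The limitation period began to run on 27 May 2002.
6 years from 27 May 2002 is 27 May 2008.
Because the plaintiff's legal incapacity ran from 18 March 2005 to 1 December 2005, the deadline is extended by 258 days to 9 February 2009.
Nothing else in the chronology tolls or restarts the period.

9 February 2009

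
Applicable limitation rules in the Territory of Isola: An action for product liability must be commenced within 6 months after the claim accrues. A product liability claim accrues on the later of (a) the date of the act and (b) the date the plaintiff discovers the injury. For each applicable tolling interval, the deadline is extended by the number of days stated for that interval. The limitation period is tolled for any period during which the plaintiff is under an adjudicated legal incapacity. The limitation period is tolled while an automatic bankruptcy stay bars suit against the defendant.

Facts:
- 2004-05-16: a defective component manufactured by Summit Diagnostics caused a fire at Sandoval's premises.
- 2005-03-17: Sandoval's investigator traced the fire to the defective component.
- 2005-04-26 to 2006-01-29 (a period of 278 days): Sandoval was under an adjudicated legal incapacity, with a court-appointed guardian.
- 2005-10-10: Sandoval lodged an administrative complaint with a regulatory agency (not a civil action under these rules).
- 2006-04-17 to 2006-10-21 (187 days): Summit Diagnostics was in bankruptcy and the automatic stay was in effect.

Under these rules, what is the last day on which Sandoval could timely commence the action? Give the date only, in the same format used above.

The claim accrued on 2005-03-17 — the later of the 2004-05-16 act and the 2005-03-17 discovery.
Adding the 6 months base period to 2005-03-17 gives a deadline of 2005-09-17, before any tolling.
The plaintiff's legal incapacity from 2005-04-26 to 2006-01-29 tolled the period for 278 days, extending the deadline to 2006-06-22.
The automatic bankruptcy stay from 2006-04-17 to 2006-10-21 tolled the period for 187 days, extending the deadline to 2006-12-26.
The other events in the timeline have no effect on the limitation period under the stated rules.

2006-12-26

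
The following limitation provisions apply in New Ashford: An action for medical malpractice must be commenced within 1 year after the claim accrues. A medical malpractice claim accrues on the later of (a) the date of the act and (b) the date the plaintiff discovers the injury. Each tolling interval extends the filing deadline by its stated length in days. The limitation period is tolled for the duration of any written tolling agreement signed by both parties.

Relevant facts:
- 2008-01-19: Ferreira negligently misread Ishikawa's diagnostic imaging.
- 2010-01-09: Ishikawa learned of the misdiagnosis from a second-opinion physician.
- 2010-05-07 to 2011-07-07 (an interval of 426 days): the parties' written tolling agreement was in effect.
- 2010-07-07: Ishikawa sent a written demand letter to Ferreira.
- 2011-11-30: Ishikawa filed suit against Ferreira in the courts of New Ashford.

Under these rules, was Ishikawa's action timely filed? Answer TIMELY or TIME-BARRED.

Because discovery on 2010-01-09 post-dates the 2008-01-19 act, accrual under the later-of rule falls on 2010-01-09.
The untolled deadline — 1 year after 2010-01-09 — is 2011-01-09.
The period was tolled for 426 days by the written tolling agreement (2010-05-07 to 2011-07-07), pushing the deadline to 2012-03-10.
Nothing else in the chronology tolls or restarts the period.
Ishikawa filed on 2011-11-30, before the 2012-03-10 deadline, so the action is timely.

TIMELY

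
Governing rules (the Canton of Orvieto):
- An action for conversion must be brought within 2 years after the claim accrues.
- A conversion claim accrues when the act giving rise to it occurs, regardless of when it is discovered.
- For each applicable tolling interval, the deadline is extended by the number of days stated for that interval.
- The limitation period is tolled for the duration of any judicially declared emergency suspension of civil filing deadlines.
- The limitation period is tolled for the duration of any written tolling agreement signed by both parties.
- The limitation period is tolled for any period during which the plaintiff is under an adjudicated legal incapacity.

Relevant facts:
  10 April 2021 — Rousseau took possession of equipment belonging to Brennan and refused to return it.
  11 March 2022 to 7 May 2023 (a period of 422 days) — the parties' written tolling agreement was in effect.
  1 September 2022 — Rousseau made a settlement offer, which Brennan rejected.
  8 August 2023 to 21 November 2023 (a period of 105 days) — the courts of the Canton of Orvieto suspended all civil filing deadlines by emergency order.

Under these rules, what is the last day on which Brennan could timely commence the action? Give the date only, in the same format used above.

18 September 2024

The limitation period began to run on 10 April 2021.
2 years from 10 April 2021 is 10 April 2023.
The period was tolled for 422 days by the written tolling agreement (11 March 2022 to 7 May 2023), pushing the deadline to 5 June 2024.
Because the emergency suspension of filing deadlines ran from 8 August 2023 to 21 November 2023, the deadline is extended by 105 days to 18 September 2024.
Nothing else in the chronology tolls or restarts the period.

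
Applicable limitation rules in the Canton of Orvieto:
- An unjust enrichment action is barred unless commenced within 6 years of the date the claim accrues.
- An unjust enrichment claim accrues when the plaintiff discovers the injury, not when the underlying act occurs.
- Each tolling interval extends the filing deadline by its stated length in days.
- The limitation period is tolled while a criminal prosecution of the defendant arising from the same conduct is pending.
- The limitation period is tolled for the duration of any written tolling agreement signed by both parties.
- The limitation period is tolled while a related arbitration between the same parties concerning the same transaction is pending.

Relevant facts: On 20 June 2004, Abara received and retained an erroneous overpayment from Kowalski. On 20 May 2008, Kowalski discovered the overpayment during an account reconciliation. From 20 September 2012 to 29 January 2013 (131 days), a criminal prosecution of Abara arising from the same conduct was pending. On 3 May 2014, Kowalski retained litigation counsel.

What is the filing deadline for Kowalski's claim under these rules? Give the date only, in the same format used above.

Accrual is tied to discovery, so the period began on 20 May 2008 rather than on 20 June 2004 when the act occurred.
6 years from 20 May 2008 is 20 May 2014.
Because the pending criminal prosecution ran from 20 September 2012 to 29 January 2013, the deadline is extended by 131 days to 28 September 2014.
Nothing else in the chronology tolls or restarts the period.

28 September 2014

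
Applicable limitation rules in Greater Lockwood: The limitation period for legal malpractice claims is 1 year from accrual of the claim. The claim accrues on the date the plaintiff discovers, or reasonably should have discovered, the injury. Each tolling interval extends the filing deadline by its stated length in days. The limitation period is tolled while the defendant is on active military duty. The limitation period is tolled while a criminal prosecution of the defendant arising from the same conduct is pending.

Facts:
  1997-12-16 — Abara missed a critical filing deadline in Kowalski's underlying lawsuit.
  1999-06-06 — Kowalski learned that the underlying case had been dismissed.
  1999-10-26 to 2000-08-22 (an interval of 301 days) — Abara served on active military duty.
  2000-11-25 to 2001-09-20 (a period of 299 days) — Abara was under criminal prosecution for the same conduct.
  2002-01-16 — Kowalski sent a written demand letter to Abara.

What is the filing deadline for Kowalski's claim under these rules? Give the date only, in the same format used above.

2002-01-27

Under the discovery rule, the claim accrued on 1999-06-06, when Kowalski discovered the injury — not on the 1997-12-16 date of the underlying act.
The untolled deadline — 1 year after 1999-06-06 — is 2000-06-06.
The period was tolled for 301 days by the defendant's active military service (1999-10-26 to 2000-08-22), pushing the deadline to 2001-04-03.
Because the pending criminal prosecution ran from 2000-11-25 to 2001-09-20, the deadline is extended by 299 days to 2002-01-27.
The other events in the timeline have no effect on the limitation period under the stated rules.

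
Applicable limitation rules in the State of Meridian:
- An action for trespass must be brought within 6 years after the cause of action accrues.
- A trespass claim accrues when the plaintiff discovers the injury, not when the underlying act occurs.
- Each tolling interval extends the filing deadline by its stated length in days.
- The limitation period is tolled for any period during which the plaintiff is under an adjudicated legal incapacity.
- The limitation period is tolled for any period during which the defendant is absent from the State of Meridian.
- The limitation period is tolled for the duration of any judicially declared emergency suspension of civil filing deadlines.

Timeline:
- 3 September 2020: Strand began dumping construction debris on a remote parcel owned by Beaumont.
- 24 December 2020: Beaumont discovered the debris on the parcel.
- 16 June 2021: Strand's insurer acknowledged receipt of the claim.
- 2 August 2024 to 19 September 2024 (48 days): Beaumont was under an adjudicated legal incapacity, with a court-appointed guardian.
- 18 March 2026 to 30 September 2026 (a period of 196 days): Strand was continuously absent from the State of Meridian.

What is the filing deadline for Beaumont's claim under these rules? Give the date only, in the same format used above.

25 August 2027

Accrual is tied to discovery, so the period began on 24 December 2020 rather than on 3 September 2020 when the act occurred.
Adding the 6 years base period to 24 December 2020 gives a deadline of 24 December 2026, before any tolling.
The period was tolled for 48 days by the plaintiff's legal incapacity (2 August 2024 to 19 September 2024), pushing the deadline to 10 February 2027.
The period was tolled for 196 days by the defendant's absence from the jurisdiction (18 March 2026 to 30 September 2026), pushing the deadline to 25 August 2027.
The other events in the timeline have no effect on the limitation period under the stated rules.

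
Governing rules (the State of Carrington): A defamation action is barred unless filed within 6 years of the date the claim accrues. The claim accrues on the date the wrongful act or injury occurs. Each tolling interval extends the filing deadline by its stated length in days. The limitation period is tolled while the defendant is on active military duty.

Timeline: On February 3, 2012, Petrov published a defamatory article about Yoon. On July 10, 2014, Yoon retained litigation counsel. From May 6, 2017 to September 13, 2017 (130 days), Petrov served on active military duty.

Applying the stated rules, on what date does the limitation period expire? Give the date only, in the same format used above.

The claim accrued on February 3, 2012, the date of the act.
6 years from February 3, 2012 is February 3, 2018.
The defendant's active military service from May 6, 2017 to September 13, 2017 tolled the period for 130 days, extending the deadline to June 13, 2018.
The other events in the timeline have no effect on the limitation period under the stated rules.

June 13, 2018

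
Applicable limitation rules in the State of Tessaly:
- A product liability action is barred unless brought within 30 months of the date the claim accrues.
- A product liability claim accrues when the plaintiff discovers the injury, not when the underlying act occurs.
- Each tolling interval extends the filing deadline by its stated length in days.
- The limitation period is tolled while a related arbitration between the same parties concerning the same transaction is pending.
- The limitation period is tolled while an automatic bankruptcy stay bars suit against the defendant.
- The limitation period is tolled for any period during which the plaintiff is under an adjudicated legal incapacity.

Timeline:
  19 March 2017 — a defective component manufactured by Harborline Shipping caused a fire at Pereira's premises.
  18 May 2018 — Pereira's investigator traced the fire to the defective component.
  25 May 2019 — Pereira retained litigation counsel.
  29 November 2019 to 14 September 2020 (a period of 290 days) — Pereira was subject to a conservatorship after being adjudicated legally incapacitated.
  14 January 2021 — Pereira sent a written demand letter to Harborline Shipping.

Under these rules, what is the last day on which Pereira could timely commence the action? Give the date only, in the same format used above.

4 September 2021

Accrual is tied to discovery, so the period began on 18 May 2018 rather than on 19 March 2017 when the act occurred.
The untolled deadline — 30 months after 18 May 2018 — is 18 November 2020.
The period was tolled for 290 days by the plaintiff's legal incapacity (29 November 2019 to 14 September 2020), pushing the deadline to 4 September 2021.
None of the other events listed affects the running of the period under the stated rules.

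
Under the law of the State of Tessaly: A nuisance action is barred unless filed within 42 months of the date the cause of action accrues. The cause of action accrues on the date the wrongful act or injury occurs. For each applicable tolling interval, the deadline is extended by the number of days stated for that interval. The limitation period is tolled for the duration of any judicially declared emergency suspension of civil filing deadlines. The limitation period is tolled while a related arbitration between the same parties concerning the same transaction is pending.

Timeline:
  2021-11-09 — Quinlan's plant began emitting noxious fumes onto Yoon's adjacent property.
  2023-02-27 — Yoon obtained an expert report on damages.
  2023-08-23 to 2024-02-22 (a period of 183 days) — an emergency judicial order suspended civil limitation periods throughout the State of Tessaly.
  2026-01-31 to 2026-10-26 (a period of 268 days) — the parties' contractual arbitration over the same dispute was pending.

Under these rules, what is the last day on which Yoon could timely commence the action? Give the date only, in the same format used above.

The limitation period began to run on 2021-11-09.
The untolled deadline — 42 months after 2021-11-09 — is 2025-05-09.
The period was tolled for 183 days by the emergency suspension of filing deadlines (2023-08-23 to 2024-02-22), pushing the deadline to 2025-11-08.
By the time the pending related arbitration began on 2026-01-31, the limitation period had already expired on 2025-11-08; that interval cannot revive it.
The other events in the timeline have no effect on the limitation period under the stated rules.

2025-11-08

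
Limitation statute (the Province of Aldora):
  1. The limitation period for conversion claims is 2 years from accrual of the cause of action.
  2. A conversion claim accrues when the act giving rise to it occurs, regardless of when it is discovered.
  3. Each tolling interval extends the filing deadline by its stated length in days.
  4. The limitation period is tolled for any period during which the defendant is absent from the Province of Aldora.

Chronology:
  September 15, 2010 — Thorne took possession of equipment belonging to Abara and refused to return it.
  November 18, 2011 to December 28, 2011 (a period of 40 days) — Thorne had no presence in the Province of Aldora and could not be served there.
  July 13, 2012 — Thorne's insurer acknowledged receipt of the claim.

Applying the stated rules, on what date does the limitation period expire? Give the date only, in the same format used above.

The limitation period began to run on September 15, 2010.
The untolled deadline — 2 years after September 15, 2010 — is September 15, 2012.
Because the defendant's absence from the jurisdiction ran from November 18, 2011 to December 28, 2011, the deadline is extended by 40 days to October 25, 2012.
None of the other events listed affects the running of the period under the stated rules.

October 25, 2012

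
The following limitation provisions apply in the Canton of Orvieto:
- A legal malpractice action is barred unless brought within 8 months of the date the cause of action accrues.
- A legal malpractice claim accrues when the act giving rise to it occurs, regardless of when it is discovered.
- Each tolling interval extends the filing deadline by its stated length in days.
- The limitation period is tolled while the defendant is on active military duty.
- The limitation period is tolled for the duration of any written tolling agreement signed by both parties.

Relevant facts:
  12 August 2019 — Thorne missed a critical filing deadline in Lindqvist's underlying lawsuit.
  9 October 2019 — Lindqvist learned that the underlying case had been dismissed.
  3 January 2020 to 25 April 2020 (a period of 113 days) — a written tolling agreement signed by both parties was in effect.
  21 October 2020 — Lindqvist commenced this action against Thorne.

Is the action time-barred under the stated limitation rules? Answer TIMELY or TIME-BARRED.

TIME-BARRED

The claim accrued on 12 August 2019, when the wrongful act occurred; under the stated occurrence rule the 9 October 2019 discovery does not delay accrual.
8 months from 12 August 2019 is 12 April 2020.
The written tolling agreement from 3 January 2020 to 25 April 2020 tolled the period for 113 days, extending the deadline to 3 August 2020.
Lindqvist filed on 21 October 2020, after the 3 August 2020 deadline, so the action is time-barred.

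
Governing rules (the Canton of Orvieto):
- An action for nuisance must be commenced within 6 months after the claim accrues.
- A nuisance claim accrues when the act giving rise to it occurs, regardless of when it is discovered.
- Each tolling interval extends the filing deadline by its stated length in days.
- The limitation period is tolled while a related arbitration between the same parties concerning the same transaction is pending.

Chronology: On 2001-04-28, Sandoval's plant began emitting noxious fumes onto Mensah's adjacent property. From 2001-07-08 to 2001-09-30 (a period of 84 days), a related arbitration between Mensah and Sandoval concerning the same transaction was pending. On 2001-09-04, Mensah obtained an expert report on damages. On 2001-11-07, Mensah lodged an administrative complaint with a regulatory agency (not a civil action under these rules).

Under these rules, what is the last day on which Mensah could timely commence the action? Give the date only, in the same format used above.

2002-01-20

The claim accrued on 2001-04-28, when the wrongful act occurred.
The untolled deadline — 6 months after 2001-04-28 — is 2001-10-28.
The pending related arbitration from 2001-07-08 to 2001-09-30 tolled the period for 84 days, extending the deadline to 2002-01-20.
Nothing else in the chronology tolls or restarts the period.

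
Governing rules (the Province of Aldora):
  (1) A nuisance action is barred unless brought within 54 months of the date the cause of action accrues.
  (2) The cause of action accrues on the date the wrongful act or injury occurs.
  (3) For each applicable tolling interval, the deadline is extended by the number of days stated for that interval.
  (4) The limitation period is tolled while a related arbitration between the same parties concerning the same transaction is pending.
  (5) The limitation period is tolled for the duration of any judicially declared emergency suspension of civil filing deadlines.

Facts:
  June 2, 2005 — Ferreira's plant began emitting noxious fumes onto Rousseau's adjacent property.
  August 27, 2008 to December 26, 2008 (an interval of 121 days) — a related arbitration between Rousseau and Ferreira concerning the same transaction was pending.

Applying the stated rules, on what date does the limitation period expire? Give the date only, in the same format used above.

April 2, 2010

The cause of action accrued on June 2, 2005, the date of the act.
Adding the 54 months base period to June 2, 2005 gives a deadline of December 2, 2009, before any tolling.
Because the pending related arbitration ran from August 27, 2008 to December 26, 2008, the deadline is extended by 121 days to April 2, 2010.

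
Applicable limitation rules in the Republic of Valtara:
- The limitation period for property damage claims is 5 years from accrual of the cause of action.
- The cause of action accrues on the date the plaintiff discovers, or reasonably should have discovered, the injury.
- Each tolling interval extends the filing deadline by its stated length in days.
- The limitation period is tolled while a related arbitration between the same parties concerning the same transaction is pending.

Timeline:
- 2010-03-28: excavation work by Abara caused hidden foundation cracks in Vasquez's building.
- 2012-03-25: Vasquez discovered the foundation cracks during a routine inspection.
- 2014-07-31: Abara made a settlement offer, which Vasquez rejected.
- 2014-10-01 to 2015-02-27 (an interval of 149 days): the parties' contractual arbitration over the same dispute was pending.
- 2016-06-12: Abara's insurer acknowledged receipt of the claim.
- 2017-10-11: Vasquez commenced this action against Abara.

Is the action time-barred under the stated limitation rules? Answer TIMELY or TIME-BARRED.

TIME-BARRED

Under the discovery rule, the claim accrued on 2012-03-25, when Vasquez discovered the injury — not on the 2010-03-28 date of the underlying act.
5 years from 2012-03-25 is 2017-03-25.
Because the pending related arbitration ran from 2014-10-01 to 2015-02-27, the deadline is extended by 149 days to 2017-08-21.
The other events in the timeline have no effect on the limitation period under the stated rules.
Vasquez filed on 2017-10-11, after the 2017-08-21 deadline, so the action is time-barred.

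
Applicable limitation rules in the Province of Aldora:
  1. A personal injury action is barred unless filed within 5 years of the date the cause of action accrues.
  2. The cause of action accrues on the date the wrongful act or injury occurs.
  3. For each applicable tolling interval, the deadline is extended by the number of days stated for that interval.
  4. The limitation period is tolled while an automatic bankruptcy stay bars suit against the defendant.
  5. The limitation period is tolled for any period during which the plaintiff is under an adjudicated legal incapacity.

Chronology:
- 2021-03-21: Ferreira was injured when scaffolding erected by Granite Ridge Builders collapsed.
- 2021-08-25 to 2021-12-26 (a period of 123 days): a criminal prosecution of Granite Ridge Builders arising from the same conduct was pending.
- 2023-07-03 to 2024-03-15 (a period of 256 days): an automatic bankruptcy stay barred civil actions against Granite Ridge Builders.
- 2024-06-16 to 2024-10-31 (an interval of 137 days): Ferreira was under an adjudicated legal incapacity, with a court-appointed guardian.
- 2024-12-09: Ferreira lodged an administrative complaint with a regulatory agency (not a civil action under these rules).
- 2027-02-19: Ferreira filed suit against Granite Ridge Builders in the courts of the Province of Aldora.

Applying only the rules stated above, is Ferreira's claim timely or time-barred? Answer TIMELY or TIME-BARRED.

The limitation period began to run on 2021-03-21.
5 years from 2021-03-21 is 2026-03-21.
The automatic bankruptcy stay from 2023-07-03 to 2024-03-15 tolled the period for 256 days, extending the deadline to 2026-12-02.
The period was tolled for 137 days by the plaintiff's legal incapacity (2024-06-16 to 2024-10-31), pushing the deadline to 2027-04-18.
No stated provision tolls the period for a criminal prosecution, so the interval from 2021-08-25 to 2021-12-26 has no effect on the deadline.
Nothing else in the chronology tolls or restarts the period.
The 2027-02-19 filing precedes the 2027-04-18 deadline; the claim is timely.

TIMELY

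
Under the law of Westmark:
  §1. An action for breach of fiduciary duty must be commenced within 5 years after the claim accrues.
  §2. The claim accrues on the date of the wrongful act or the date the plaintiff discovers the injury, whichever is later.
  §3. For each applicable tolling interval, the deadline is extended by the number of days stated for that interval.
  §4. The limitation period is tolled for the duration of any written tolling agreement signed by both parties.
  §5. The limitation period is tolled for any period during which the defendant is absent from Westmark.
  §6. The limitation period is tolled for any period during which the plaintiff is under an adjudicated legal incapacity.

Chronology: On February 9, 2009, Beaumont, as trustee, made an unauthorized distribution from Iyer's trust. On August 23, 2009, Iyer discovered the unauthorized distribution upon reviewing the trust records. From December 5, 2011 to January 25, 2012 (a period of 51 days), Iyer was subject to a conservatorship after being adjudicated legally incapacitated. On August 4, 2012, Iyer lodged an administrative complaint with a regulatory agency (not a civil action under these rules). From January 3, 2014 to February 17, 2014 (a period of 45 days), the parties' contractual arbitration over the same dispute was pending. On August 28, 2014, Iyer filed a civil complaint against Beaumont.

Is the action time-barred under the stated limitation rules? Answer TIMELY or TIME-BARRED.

Because discovery on August 23, 2009 post-dates the February 9, 2009 act, accrual under the later-of rule falls on August 23, 2009.
The untolled deadline — 5 years after August 23, 2009 — is August 23, 2014.
Because the plaintiff's legal incapacity ran from December 5, 2011 to January 25, 2012, the deadline is extended by 51 days to October 13, 2014.
The pending related arbitration from January 3, 2014 to February 17, 2014 does not toll the period, because no stated rule makes a pending arbitration a tolling event.
None of the other events listed affects the running of the period under the stated rules.
The August 28, 2014 filing precedes the October 13, 2014 deadline; the claim is timely.

TIMELY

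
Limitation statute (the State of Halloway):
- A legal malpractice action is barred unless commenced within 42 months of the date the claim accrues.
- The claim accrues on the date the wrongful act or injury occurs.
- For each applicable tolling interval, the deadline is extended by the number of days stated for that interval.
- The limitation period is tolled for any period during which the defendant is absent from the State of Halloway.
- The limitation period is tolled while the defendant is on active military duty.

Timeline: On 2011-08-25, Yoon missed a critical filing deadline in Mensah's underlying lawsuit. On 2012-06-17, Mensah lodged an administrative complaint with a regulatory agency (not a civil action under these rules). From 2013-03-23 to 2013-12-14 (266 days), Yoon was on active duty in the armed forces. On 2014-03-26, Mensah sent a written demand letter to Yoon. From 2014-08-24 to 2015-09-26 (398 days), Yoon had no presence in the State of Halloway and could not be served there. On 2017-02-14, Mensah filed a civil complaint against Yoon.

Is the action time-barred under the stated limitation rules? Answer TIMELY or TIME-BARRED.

TIME-BARRED

The claim accrued on 2011-08-25, when the wrongful act occurred.
Adding the 42 months base period to 2011-08-25 gives a deadline of 2015-02-25, before any tolling.
The defendant's active military service from 2013-03-23 to 2013-12-14 tolled the period for 266 days, extending the deadline to 2015-11-18.
The period was tolled for 398 days by the defendant's absence from the jurisdiction (2014-08-24 to 2015-09-26), pushing the deadline to 2016-12-20.
None of the other events listed affects the running of the period under the stated rules.
The 2017-02-14 filing falls after the 2016-12-20 deadline; the claim is time-barred.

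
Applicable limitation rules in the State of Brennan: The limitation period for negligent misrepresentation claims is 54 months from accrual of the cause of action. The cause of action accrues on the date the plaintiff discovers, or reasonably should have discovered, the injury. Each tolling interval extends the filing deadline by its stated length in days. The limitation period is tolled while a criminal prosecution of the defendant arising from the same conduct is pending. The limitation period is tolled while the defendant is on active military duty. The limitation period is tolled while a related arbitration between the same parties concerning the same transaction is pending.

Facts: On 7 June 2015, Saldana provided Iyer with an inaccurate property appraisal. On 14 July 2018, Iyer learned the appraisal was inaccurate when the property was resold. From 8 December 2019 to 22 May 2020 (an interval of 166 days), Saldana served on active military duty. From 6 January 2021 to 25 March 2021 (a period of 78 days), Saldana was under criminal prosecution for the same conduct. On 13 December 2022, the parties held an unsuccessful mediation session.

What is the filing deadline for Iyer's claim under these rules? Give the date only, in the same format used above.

Accrual is tied to discovery, so the period began on 14 July 2018 rather than on 7 June 2015 when the act occurred.
Adding the 54 months base period to 14 July 2018 gives a deadline of 14 January 2023, before any tolling.
Because the defendant's active military service ran from 8 December 2019 to 22 May 2020, the deadline is extended by 166 days to 29 June 2023.
The pending criminal prosecution from 6 January 2021 to 25 March 2021 tolled the period for 78 days, extending the deadline to 15 September 2023.
Nothing else in the chronology tolls or restarts the period.

15 September 2023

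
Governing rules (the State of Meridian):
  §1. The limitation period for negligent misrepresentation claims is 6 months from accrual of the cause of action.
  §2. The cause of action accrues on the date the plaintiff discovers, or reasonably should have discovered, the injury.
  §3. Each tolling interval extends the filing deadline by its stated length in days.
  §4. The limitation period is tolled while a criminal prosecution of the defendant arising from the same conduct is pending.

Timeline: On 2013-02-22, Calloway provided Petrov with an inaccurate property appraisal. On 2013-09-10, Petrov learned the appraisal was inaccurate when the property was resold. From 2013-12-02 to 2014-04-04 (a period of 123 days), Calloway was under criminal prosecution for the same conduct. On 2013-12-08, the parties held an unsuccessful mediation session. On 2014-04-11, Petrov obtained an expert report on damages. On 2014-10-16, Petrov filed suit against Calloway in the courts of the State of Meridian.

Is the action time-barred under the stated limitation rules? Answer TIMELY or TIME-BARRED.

TIME-BARRED

Under the discovery rule, the claim accrued on 2013-09-10, when Petrov discovered the injury — not on the 2013-02-22 date of the underlying act.
Adding the 6 months base period to 2013-09-10 gives a deadline of 2014-03-10, before any tolling.
Because the pending criminal prosecution ran from 2013-12-02 to 2014-04-04, the deadline is extended by 123 days to 2014-07-11.
Nothing else in the chronology tolls or restarts the period.
Petrov filed on 2014-10-16, after the 2014-07-11 deadline, so the action is time-barred.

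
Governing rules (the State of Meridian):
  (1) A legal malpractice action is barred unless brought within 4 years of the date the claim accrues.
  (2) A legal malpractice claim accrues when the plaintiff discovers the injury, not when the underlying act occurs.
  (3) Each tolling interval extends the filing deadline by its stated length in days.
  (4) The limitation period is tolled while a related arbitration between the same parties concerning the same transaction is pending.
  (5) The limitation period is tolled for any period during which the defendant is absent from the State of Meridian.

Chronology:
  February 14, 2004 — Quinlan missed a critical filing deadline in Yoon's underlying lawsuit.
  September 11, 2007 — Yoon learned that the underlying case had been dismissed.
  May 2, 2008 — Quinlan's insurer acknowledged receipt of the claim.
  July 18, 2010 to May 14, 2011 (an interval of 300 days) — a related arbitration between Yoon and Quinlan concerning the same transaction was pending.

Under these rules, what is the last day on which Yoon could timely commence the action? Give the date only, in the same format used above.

July 7, 2012

Under the discovery rule, the claim accrued on September 11, 2007, when Yoon discovered the injury — not on the February 14, 2004 date of the underlying act.
Adding the 4 years base period to September 11, 2007 gives a deadline of September 11, 2011, before any tolling.
The pending related arbitration from July 18, 2010 to May 14, 2011 tolled the period for 300 days, extending the deadline to July 7, 2012.
The other events in the timeline have no effect on the limitation period under the stated rules.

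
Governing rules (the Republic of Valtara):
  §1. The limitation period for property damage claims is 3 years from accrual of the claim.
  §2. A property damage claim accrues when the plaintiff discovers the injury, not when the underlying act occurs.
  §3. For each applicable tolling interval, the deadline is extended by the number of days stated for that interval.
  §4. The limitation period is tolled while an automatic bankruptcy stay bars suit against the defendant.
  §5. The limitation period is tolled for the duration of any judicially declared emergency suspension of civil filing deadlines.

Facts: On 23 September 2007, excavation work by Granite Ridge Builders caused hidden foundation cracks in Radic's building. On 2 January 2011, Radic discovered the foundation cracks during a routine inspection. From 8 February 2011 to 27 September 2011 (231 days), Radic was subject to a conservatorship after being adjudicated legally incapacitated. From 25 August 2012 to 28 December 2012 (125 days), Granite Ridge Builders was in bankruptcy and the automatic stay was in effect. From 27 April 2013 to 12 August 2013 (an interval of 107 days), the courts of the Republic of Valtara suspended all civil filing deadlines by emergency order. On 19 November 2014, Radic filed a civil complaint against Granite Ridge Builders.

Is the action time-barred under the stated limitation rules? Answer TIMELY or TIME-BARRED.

Accrual is tied to discovery, so the period began on 2 January 2011 rather than on 23 September 2007 when the act occurred.
3 years from 2 January 2011 is 2 January 2014.
Because the automatic bankruptcy stay ran from 25 August 2012 to 28 December 2012, the deadline is extended by 125 days to 7 May 2014.
The emergency suspension of filing deadlines from 27 April 2013 to 12 August 2013 tolled the period for 107 days, extending the deadline to 22 August 2014.
Although the plaintiff's incapacity ran from 8 February 2011 to 27 September 2011, the stated rules do not make that a tolling event, so it is disregarded.
Filing on 19 November 2014 missed the 22 August 2014 deadline — the action is time-barred.

TIME-BARRED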